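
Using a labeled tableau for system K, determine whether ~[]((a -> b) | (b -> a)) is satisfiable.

1. ~[]((a -> b) | (b -> a)), u
2. ~((a -> b) | (b -> a)), v
3. ~(a -> b), v
4. ~(b -> a), v
5. a, v
6. ~b, v
7. b, v
8. ~a, v
Accessibility: uRv
Branch closes: b and ~b both at v.
(One branch shown.) All branches close.

Unsatisfiable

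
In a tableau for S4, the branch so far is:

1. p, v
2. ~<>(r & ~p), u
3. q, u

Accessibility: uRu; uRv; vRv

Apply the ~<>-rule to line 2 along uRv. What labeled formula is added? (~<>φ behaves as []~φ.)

~<>φ behaves as []~φ: propagate the negated body to each accessible world.

~(r & ~p), v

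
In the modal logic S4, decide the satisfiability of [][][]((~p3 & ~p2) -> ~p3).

Satisfiable

1. [][][]((~p3 & ~p2) -> ~p3), 0
2. [][]((~p3 & ~p2) -> ~p3), 0
3. []((~p3 & ~p2) -> ~p3), 0
4. (~p3 & ~p2) -> ~p3, 0
5. ~p3, 0
Accessibility: 0R0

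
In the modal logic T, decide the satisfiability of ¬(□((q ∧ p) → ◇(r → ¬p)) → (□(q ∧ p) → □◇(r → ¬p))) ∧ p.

Unsatisfiable (every branch closes)

1. ¬(□((q ∧ p) → ◇(r → ¬p)) → (□(q ∧ p) → □◇(r → ¬p))) ∧ p, u
2. ¬(□((q ∧ p) → ◇(r → ¬p)) → (□(q ∧ p) → □◇(r → ¬p))), u
3. p, u
4. □((q ∧ p) → ◇(r → ¬p)), u
5. ¬(□(q ∧ p) → □◇(r → ¬p)), u
6. □(q ∧ p), u
7. ¬□◇(r → ¬p), u
8. (q ∧ p) → ◇(r → ¬p), u
9. q ∧ p, u
10. q, u
11. ◇(r → ¬p), u
12. ¬◇(r → ¬p), v
13. (q ∧ p) → ◇(r → ¬p), v
14. q ∧ p, v
15. q, v
16. p, v
17. ¬(r → ¬p), v
18. r, v
19. ◇(r → ¬p), v
20. r → ¬p, w
21. (q ∧ p) → ◇(r → ¬p), w
22. q ∧ p, w
23. q, w
24. p, w
25. ¬r, w
26. ◇(r → ¬p), w
27. r → ¬p, x
28. ¬(r → ¬p), x
29. r, x
30. p, x
31. ¬p, x
Accessibility: uRu, uRv, uRw, vRv, vRx, wRw, xRx
Branch closes: p and ¬p both at x.
Every branch closes; the branch above is one of them.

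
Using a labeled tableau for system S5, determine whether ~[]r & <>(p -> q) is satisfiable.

Yes, satisfiable

1. ~[]r & <>(p -> q), 0
2. ~[]r, 0
3. <>(p -> q), 0
4. ~r, 1
5. p -> q, 2
6. q, 2
Accessibility: 0R0, 0R1, 0R2, 1R0, 1R1, 1R2, 2R0, 2R1, 2R2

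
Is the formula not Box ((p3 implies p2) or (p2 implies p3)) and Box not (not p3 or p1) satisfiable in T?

1. not Box ((p3 implies p2) or (p2 implies p3)) and Box not (not p3 or p1), w0
2. not Box ((p3 implies p2) or (p2 implies p3)), w0
3. Box not (not p3 or p1), w0
4. not (not p3 or p1), w0
5. p3, w0
6. not p1, w0
7. not ((p3 implies p2) or (p2 implies p3)), w1
8. not (p3 implies p2), w1
9. not (p2 implies p3), w1
10. p3, w1
11. not p2, w1
12. p2, w1
13. not p3, w1
Accessibility: w0Rw0, w0Rw1, w1Rw1
Branch closes: p2 and not p2 both at w1.
Every branch closes; the branch above is one of them.

Unsatisfiable (every branch closes)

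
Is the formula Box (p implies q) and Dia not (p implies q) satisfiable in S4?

Unsatisfiable

1. Box (p implies q) and Dia not (p implies q), 0
2. Box (p implies q), 0
3. Dia not (p implies q), 0
4. p implies q, 0
5. q, 0
6. not (p implies q), 1
7. p, 1
8. not q, 1
9. p implies q, 1
10. q, 1
Accessibility: 0R0, 0R1, 1R1
Branch closes: q and not q both at 1.
Every branch closes; the branch above is one of them.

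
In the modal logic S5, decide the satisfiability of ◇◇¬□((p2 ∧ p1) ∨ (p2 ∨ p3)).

1. ◇◇¬□((p2 ∧ p1) ∨ (p2 ∨ p3)), u
2. ◇¬□((p2 ∧ p1) ∨ (p2 ∨ p3)), v   [◇-rule on 1: fresh world v, uRv]
3. ¬□((p2 ∧ p1) ∨ (p2 ∨ p3)), w   [◇-rule on 2: fresh world w, vRw]
4. ¬((p2 ∧ p1) ∨ (p2 ∨ p3)), x   [¬□-rule on 3: fresh world x, wRx]
5. ¬(p2 ∧ p1), x   [¬∨-rule on 4]
6. ¬(p2 ∨ p3), x   [¬∨-rule on 4]
7. ¬p2, x   [¬∨-rule on 6]
8. ¬p3, x   [¬∨-rule on 6]
9. ¬p1, x   [¬∧-rule on 5 (branches; this branch)]
Accessibility: uRu, uRv, uRw, uRx, vRu, vRv, vRw, vRx, wRu, wRv, wRw, wRx, xRu, xRv, xRw, xRx

Satisfiable (open branch found)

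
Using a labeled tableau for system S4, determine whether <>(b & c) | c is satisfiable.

Yes, satisfiable

1. <>(b & c) | c, w0
2. c, w0
Accessibility: w0Rw0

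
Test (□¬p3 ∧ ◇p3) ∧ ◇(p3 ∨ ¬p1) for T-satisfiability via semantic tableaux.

1. (□¬p3 ∧ ◇p3) ∧ ◇(p3 ∨ ¬p1), 0
2. □¬p3 ∧ ◇p3, 0
3. ◇(p3 ∨ ¬p1), 0
4. □¬p3, 0
5. ◇p3, 0
6. ¬p3, 0
7. p3 ∨ ¬p1, 1
8. ¬p3, 1
9. ¬p1, 1
10. p3, 2
11. ¬p3, 2
Accessibility: 0R0, 0R1, 0R2, 1R1, 2R2
Branch closes: p3 and ¬p3 both at 2.
All branches of the tableau close; one closing branch shown above.

Unsatisfiable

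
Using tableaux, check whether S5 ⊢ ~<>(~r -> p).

Tableau for the negation <>(~r -> p):
1. <>(~r -> p), u
2. ~r -> p, v
3. p, v
Accessibility: uRu, uRv, vRu, vRv
The negation has an open branch (countermodel exists).

No, not valid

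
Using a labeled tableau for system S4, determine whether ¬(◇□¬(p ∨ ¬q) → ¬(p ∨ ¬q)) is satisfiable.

1. ¬(◇□¬(p ∨ ¬q) → ¬(p ∨ ¬q)), w0
2. ◇□¬(p ∨ ¬q), w0
3. p ∨ ¬q, w0
4. ¬q, w0
5. □¬(p ∨ ¬q), w1
6. ¬(p ∨ ¬q), w1
7. ¬p, w1
8. q, w1
Accessibility: w0Rw0, w0Rw1, w1Rw1

Yes, satisfiable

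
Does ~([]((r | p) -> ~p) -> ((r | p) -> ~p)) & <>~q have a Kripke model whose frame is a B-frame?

Unsatisfiable (every branch closes)

1. ~([]((r | p) -> ~p) -> ((r | p) -> ~p)) & <>~q, u
2. ~([]((r | p) -> ~p) -> ((r | p) -> ~p)), u
3. <>~q, u
4. []((r | p) -> ~p), u
5. ~((r | p) -> ~p), u
6. r | p, u
7. p, u
8. (r | p) -> ~p, u
9. ~(r | p), u
10. ~r, u
11. ~p, u
Accessibility: uRu
Branch closes: p and ~p both at u.
(One branch shown.) All branches close.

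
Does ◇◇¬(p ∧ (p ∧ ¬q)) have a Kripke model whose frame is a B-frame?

1. ◇◇¬(p ∧ (p ∧ ¬q)), 0
2. ◇¬(p ∧ (p ∧ ¬q)), 1   [◇-rule on 1: fresh world 1, 0R1]
3. ¬(p ∧ (p ∧ ¬q)), 2   [◇-rule on 2: fresh world 2, 1R2]
4. ¬(p ∧ ¬q), 2   [¬∧-rule on 3 (branches; this branch)]
5. q, 2   [¬∧-rule on 4 (branches; this branch)]
Accessibility: 0R0, 0R1, 1R0, 1R1, 1R2, 2R1, 2R2

Satisfiable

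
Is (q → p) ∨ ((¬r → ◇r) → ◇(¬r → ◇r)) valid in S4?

Valid in S4

Tableau for the negation ¬((q → p) ∨ ((¬r → ◇r) → ◇(¬r → ◇r))):
1. ¬((q → p) ∨ ((¬r → ◇r) → ◇(¬r → ◇r))), u
2. ¬(q → p), u   [¬∨-rule on 1]
3. ¬((¬r → ◇r) → ◇(¬r → ◇r)), u   [¬∨-rule on 1]
4. q, u   [¬→-rule on 2]
5. ¬p, u   [¬→-rule on 2]
6. ¬r → ◇r, u   [¬→-rule on 3]
7. ¬◇(¬r → ◇r), u   [¬→-rule on 3]
8. ¬(¬r → ◇r), u   [¬◇-rule on 7 via uRu]
9. ¬r, u   [¬→-rule on 8]
10. ¬◇r, u   [¬→-rule on 8]
11. ◇r, u   [→-rule on 6 (branches; this branch)]
12. r, v   [◇-rule on 11: fresh world v, uRv]
13. ¬(¬r → ◇r), v   [¬◇-rule on 7 via uRv]
14. ¬r, v   [¬→-rule on 13]
15. ¬◇r, v   [¬→-rule on 13]
Accessibility: uRu, uRv, vRv
Branch closes: r and ¬r both at v.
Every branch of the negation's tableau closes; the branch above is one of them.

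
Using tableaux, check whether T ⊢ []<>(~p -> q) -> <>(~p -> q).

Valid in T

Tableau for the negation ~([]<>(~p -> q) -> <>(~p -> q)):
1. ~([]<>(~p -> q) -> <>(~p -> q)), 0
2. []<>(~p -> q), 0   [~->-rule on 1]
3. ~<>(~p -> q), 0   [~->-rule on 1]
4. <>(~p -> q), 0   [[]-rule on 2 via 0R0]
5. ~(~p -> q), 0   [~<>-rule on 3 via 0R0]
6. ~p, 0   [~->-rule on 5]
7. ~q, 0   [~->-rule on 5]
8. ~p -> q, 1   [<>-rule on 4: fresh world 1, 0R1]
9. <>(~p -> q), 1   [[]-rule on 2 via 0R1]
10. ~(~p -> q), 1   [~<>-rule on 3 via 0R1]
11. ~p, 1   [~->-rule on 10]
12. ~q, 1   [~->-rule on 10]
13. q, 1   [->-rule on 8 (branches; this branch)]
Accessibility: 0R0, 0R1, 1R1
Branch closes: q and ~q both at 1.
Every branch of the negation's tableau closes; the branch above is one of them.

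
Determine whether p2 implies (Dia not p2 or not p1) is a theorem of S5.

Tableau for the negation not (p2 implies (Dia not p2 or not p1)):
1. not (p2 implies (Dia not p2 or not p1)), 0
2. p2, 0
3. not (Dia not p2 or not p1), 0
4. not Dia not p2, 0
5. p1, 0
Accessibility: 0R0
The negation has an open branch (countermodel exists).

Not valid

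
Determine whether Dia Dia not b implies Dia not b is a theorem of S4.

Tableau for the negation not (Dia Dia not b implies Dia not b):
1. not (Dia Dia not b implies Dia not b), w0
2. Dia Dia not b, w0
3. not Dia not b, w0
4. b, w0
5. Dia not b, w1
6. b, w1
7. not b, w2
8. b, w2
Accessibility: w0Rw0, w0Rw1, w0Rw2, w1Rw1, w1Rw2, w2Rw2
Branch closes: b and not b both at w2.
Every branch of the negation's tableau closes; the branch above is one of them.

Yes, valid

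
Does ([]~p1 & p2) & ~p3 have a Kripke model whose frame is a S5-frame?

1. ([]~p1 & p2) & ~p3, w0
2. []~p1 & p2, w0   [&-rule on 1]
3. ~p3, w0   [&-rule on 1]
4. []~p1, w0   [&-rule on 2]
5. p2, w0   [&-rule on 2]
6. ~p1, w0   [[]-rule on 4 via w0Rw0]
Accessibility: w0Rw0

Satisfiable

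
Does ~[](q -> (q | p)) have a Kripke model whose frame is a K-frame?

1. ~[](q -> (q | p)), 0
2. ~(q -> (q | p)), 1
3. q, 1
4. ~(q | p), 1
5. ~q, 1
6. ~p, 1
Accessibility: 0R1
Branch closes: q and ~q both at 1.
Every branch closes; the branch above is one of them.

Unsatisfiable (every branch closes)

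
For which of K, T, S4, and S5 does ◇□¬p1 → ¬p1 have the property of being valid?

S5

S4-tableau for the negation ¬(◇□¬p1 → ¬p1):
1. ¬(◇□¬p1 → ¬p1), 0
2. ◇□¬p1, 0
3. p1, 0
4. □¬p1, 1
5. ¬p1, 1
Accessibility: 0R0, 0R1, 1R1
Complete open branch: countermodel on an S4-frame, so not valid in S4, nor in K, T (the same frame is also a K-frame and a T-frame).
S5-tableau for the negation ¬(◇□¬p1 → ¬p1):
1. ¬(◇□¬p1 → ¬p1), 0
2. ◇□¬p1, 0
3. p1, 0
4. □¬p1, 1
5. ¬p1, 0
Accessibility: 0R0, 0R1, 1R0, 1R1
Branch closes: p1 and ¬p1 both at 0.
Every branch closes (one shown): valid in S5.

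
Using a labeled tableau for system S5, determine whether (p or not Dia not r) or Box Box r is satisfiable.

1. (p or not Dia not r) or Box Box r, 0
2. Box Box r, 0   [or-rule on 1 (branches; this branch)]
3. Box r, 0   [Box-rule on 2 via 0R0]
4. r, 0   [Box-rule on 3 via 0R0]
Accessibility: 0R0

Satisfiable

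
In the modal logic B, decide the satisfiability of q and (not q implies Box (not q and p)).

Yes, satisfiable

1. q and (not q implies Box (not q and p)), w0
2. q, w0
3. not q implies Box (not q and p), w0
Accessibility: w0Rw0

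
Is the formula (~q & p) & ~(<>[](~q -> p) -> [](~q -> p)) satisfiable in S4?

Satisfiable

1. (~q & p) & ~(<>[](~q -> p) -> [](~q -> p)), 0
2. ~q & p, 0   [&-rule on 1]
3. ~(<>[](~q -> p) -> [](~q -> p)), 0   [&-rule on 1]
4. ~q, 0   [&-rule on 2]
5. p, 0   [&-rule on 2]
6. <>[](~q -> p), 0   [~->-rule on 3]
7. ~[](~q -> p), 0   [~->-rule on 3]
8. [](~q -> p), 1   [<>-rule on 6: fresh world 1, 0R1]
9. ~q -> p, 1   [[]-rule on 8 via 1R1]
10. p, 1   [->-rule on 9 (branches; this branch)]
11. ~(~q -> p), 2   [~[]-rule on 7: fresh world 2, 0R2]
12. ~q, 2   [~->-rule on 11]
13. ~p, 2   [~->-rule on 11]
Accessibility: 0R0, 0R1, 0R2, 1R1, 2R2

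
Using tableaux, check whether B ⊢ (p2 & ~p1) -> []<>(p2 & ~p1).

Tableau for the negation ~((p2 & ~p1) -> []<>(p2 & ~p1)):
1. ~((p2 & ~p1) -> []<>(p2 & ~p1)), u
2. p2 & ~p1, u   [~->-rule on 1]
3. ~[]<>(p2 & ~p1), u   [~->-rule on 1]
4. p2, u   [&-rule on 2]
5. ~p1, u   [&-rule on 2]
6. ~<>(p2 & ~p1), v   [~[]-rule on 3: fresh world v, uRv]
7. ~(p2 & ~p1), u   [~<>-rule on 6 via vRu]
8. ~(p2 & ~p1), v   [~<>-rule on 6 via vRv]
9. p1, u   [~&-rule on 7 (branches; this branch)]
Accessibility: uRu, uRv, vRu, vRv
Branch closes: p1 and ~p1 both at u.
Every branch of the negation's tableau closes; the branch above is one of them.

Valid in B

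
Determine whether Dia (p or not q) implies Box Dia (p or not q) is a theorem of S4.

Tableau for the negation not (Dia (p or not q) implies Box Dia (p or not q)):
1. not (Dia (p or not q) implies Box Dia (p or not q)), u
2. Dia (p or not q), u   [neg-implies-rule on 1]
3. not Box Dia (p or not q), u   [neg-implies-rule on 1]
4. p or not q, v   [Dia-rule on 2: fresh world v, uRv]
5. not q, v   [or-rule on 4 (branches; this branch)]
6. not Dia (p or not q), w   [neg-Box-rule on 3: fresh world w, uRw]
7. not (p or not q), w   [neg-Dia-rule on 6 via wRw]
8. not p, w   [neg-or-rule on 7]
9. q, w   [neg-or-rule on 7]
Accessibility: uRu, uRv, uRw, vRv, wRw
The negation has an open branch (countermodel exists).

No, not valid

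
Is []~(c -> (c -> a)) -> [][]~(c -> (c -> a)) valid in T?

Not valid

Tableau for the negation ~([]~(c -> (c -> a)) -> [][]~(c -> (c -> a))):
1. ~([]~(c -> (c -> a)) -> [][]~(c -> (c -> a))), 0
2. []~(c -> (c -> a)), 0
3. ~[][]~(c -> (c -> a)), 0
4. ~(c -> (c -> a)), 0
5. c, 0
6. ~(c -> a), 0
7. ~a, 0
8. ~[]~(c -> (c -> a)), 1
9. ~(c -> (c -> a)), 1
10. c, 1
11. ~(c -> a), 1
12. ~a, 1
13. c -> (c -> a), 2
14. c -> a, 2
15. a, 2
Accessibility: 0R0, 0R1, 1R1, 1R2, 2R2
The negation has an open branch (countermodel exists).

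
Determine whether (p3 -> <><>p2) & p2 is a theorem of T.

Tableau for the negation ~((p3 -> <><>p2) & p2):
1. ~((p3 -> <><>p2) & p2), u
2. ~p2, u   [~&-rule on 1 (branches; this branch)]
Accessibility: uRu
The negation has an open branch (countermodel exists).

Invalid (countermodel exists)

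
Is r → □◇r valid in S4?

Tableau for the negation ¬(r → □◇r):
1. ¬(r → □◇r), u
2. r, u
3. ¬□◇r, u
4. ¬◇r, v
5. ¬r, v
Accessibility: uRu, uRv, vRv
The negation has an open branch (countermodel exists).

Invalid (countermodel exists)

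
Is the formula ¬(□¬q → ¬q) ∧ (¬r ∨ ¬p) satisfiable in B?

1. ¬(□¬q → ¬q) ∧ (¬r ∨ ¬p), w0
2. ¬(□¬q → ¬q), w0   [∧-rule on 1]
3. ¬r ∨ ¬p, w0   [∧-rule on 1]
4. □¬q, w0   [¬→-rule on 2]
5. q, w0   [¬→-rule on 2]
6. ¬q, w0   [□-rule on 4 via w0Rw0]
Accessibility: w0Rw0
Branch closes: q and ¬q both at w0.
All branches of the tableau close; one closing branch shown above.

No, unsatisfiable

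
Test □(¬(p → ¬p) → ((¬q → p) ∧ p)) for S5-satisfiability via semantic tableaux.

Satisfiable (open branch found)

1. □(¬(p → ¬p) → ((¬q → p) ∧ p)), w0
2. ¬(p → ¬p) → ((¬q → p) ∧ p), w0   [□-rule on 1 via w0Rw0]
3. (¬q → p) ∧ p, w0   [→-rule on 2 (branches; this branch)]
4. ¬q → p, w0   [∧-rule on 3]
5. p, w0   [∧-rule on 3]
Accessibility: w0Rw0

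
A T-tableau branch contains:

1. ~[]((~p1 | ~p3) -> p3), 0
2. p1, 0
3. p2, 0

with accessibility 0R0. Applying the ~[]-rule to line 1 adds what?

a fresh world 1 with 0R1, and ~((~p1 | ~p3) -> p3) at 1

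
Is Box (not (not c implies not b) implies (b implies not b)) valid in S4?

Tableau for the negation not Box (not (not c implies not b) implies (b implies not b)):
1. not Box (not (not c implies not b) implies (b implies not b)), w0
2. not (not (not c implies not b) implies (b implies not b)), w1
3. not (not c implies not b), w1
4. not (b implies not b), w1
5. not c, w1
6. b, w1
Accessibility: w0Rw0, w0Rw1, w1Rw1
The negation has an open branch (countermodel exists).

Invalid (countermodel exists)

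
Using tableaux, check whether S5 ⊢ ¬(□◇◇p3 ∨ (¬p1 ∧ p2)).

Not valid

Tableau for the negation □◇◇p3 ∨ (¬p1 ∧ p2):
1. □◇◇p3 ∨ (¬p1 ∧ p2), w0
2. ¬p1 ∧ p2, w0   [∨-rule on 1 (branches; this branch)]
3. ¬p1, w0   [∧-rule on 2]
4. p2, w0   [∧-rule on 2]
Accessibility: w0Rw0
The negation has an open branch (countermodel exists).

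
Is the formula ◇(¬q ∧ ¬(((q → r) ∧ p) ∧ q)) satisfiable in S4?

Satisfiable (open branch found)

1. ◇(¬q ∧ ¬(((q → r) ∧ p) ∧ q)), u
2. ¬q ∧ ¬(((q → r) ∧ p) ∧ q), v
3. ¬q, v
4. ¬(((q → r) ∧ p) ∧ q), v
Accessibility: uRu, uRv, vRv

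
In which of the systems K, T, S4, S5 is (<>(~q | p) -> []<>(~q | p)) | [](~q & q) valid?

S5

S4-tableau for the negation ~((<>(~q | p) -> []<>(~q | p)) | [](~q & q)):
1. ~((<>(~q | p) -> []<>(~q | p)) | [](~q & q)), 0
2. ~(<>(~q | p) -> []<>(~q | p)), 0
3. ~[](~q & q), 0
4. <>(~q | p), 0
5. ~[]<>(~q | p), 0
6. ~(~q & q), 1
7. ~q, 1
8. ~q | p, 2
9. p, 2
10. ~<>(~q | p), 3
11. ~(~q | p), 3
12. q, 3
13. ~p, 3
Accessibility: 0R0, 0R1, 0R2, 0R3, 1R1, 2R2, 3R3
Complete open branch: countermodel on an S4-frame, so not valid in S4, nor in K, T (the same frame is also a K-frame and a T-frame).
S5-tableau for the negation ~((<>(~q | p) -> []<>(~q | p)) | [](~q & q)):
1. ~((<>(~q | p) -> []<>(~q | p)) | [](~q & q)), 0
2. ~(<>(~q | p) -> []<>(~q | p)), 0
3. ~[](~q & q), 0
4. <>(~q | p), 0
5. ~[]<>(~q | p), 0
6. ~(~q & q), 1
7. q, 1
8. ~q | p, 2
9. p, 2
10. ~<>(~q | p), 3
11. ~(~q | p), 0
12. q, 0
13. ~p, 0
14. ~(~q | p), 1
15. ~p, 1
16. ~(~q | p), 2
17. q, 2
18. ~p, 2
Accessibility: 0R0, 0R1, 0R2, 0R3, 1R0, 1R1, 1R2, 1R3, 2R0, 2R1, 2R2, 2R3, 3R0, 3R1, 3R2, 3R3
Branch closes: p and ~p both at 2.
Every branch closes (one shown): valid in S5.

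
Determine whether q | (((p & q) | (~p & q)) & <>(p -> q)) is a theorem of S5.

Tableau for the negation ~(q | (((p & q) | (~p & q)) & <>(p -> q))):
1. ~(q | (((p & q) | (~p & q)) & <>(p -> q))), 0
2. ~q, 0
3. ~(((p & q) | (~p & q)) & <>(p -> q)), 0
4. ~<>(p -> q), 0
5. ~(p -> q), 0
6. p, 0
Accessibility: 0R0
The negation has an open branch (countermodel exists).

No, not valid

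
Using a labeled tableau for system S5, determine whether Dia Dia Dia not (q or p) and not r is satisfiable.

1. Dia Dia Dia not (q or p) and not r, u
2. Dia Dia Dia not (q or p), u   [and-rule on 1]
3. not r, u   [and-rule on 1]
4. Dia Dia not (q or p), v   [Dia-rule on 2: fresh world v, uRv]
5. Dia not (q or p), w   [Dia-rule on 4: fresh world w, vRw]
6. not (q or p), x   [Dia-rule on 5: fresh world x, wRx]
7. not q, x   [neg-or-rule on 6]
8. not p, x   [neg-or-rule on 6]
Accessibility: uRu, uRv, uRw, uRx, vRu, vRv, vRw, vRx, wRu, wRv, wRw, wRx, xRu, xRv, xRw, xRx

Yes, satisfiable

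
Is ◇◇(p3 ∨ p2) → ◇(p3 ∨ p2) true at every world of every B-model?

No, not valid

Tableau for the negation ¬(◇◇(p3 ∨ p2) → ◇(p3 ∨ p2)):
1. ¬(◇◇(p3 ∨ p2) → ◇(p3 ∨ p2)), w0
2. ◇◇(p3 ∨ p2), w0
3. ¬◇(p3 ∨ p2), w0
4. ¬(p3 ∨ p2), w0
5. ¬p3, w0
6. ¬p2, w0
7. ◇(p3 ∨ p2), w1
8. ¬(p3 ∨ p2), w1
9. ¬p3, w1
10. ¬p2, w1
11. p3 ∨ p2, w2
12. p2, w2
Accessibility: w0Rw0, w0Rw1, w1Rw0, w1Rw1, w1Rw2, w2Rw1, w2Rw2
The negation has an open branch (countermodel exists).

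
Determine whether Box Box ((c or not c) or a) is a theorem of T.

Tableau for the negation not Box Box ((c or not c) or a):
1. not Box Box ((c or not c) or a), 0
2. not Box ((c or not c) or a), 1   [neg-Box-rule on 1: fresh world 1, 0R1]
3. not ((c or not c) or a), 2   [neg-Box-rule on 2: fresh world 2, 1R2]
4. not (c or not c), 2   [neg-or-rule on 3]
5. not a, 2   [neg-or-rule on 3]
6. not c, 2   [neg-or-rule on 4]
7. c, 2   [neg-or-rule on 4]
Accessibility: 0R0, 0R1, 1R1, 1R2, 2R2
Branch closes: c and not c both at 2.
All branches of the negation close; one closing branch shown above.

Valid in T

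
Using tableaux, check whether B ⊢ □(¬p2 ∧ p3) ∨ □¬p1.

Not valid

Tableau for the negation ¬(□(¬p2 ∧ p3) ∨ □¬p1):
1. ¬(□(¬p2 ∧ p3) ∨ □¬p1), w0
2. ¬□(¬p2 ∧ p3), w0   [¬∨-rule on 1]
3. ¬□¬p1, w0   [¬∨-rule on 1]
4. ¬(¬p2 ∧ p3), w1   [¬□-rule on 2: fresh world w1, w0Rw1]
5. ¬p3, w1   [¬∧-rule on 4 (branches; this branch)]
6. p1, w2   [¬□-rule on 3: fresh world w2, w0Rw2]
Accessibility: w0Rw0, w0Rw1, w0Rw2, w1Rw0, w1Rw1, w2Rw0, w2Rw2
The negation has an open branch (countermodel exists).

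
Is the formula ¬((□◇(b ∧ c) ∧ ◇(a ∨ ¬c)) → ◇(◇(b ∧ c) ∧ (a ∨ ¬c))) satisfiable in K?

1. ¬((□◇(b ∧ c) ∧ ◇(a ∨ ¬c)) → ◇(◇(b ∧ c) ∧ (a ∨ ¬c))), u
2. □◇(b ∧ c) ∧ ◇(a ∨ ¬c), u
3. ¬◇(◇(b ∧ c) ∧ (a ∨ ¬c)), u
4. □◇(b ∧ c), u
5. ◇(a ∨ ¬c), u
6. a ∨ ¬c, v
7. ¬(◇(b ∧ c) ∧ (a ∨ ¬c)), v
8. ◇(b ∧ c), v
9. ¬c, v
10. ¬◇(b ∧ c), v
11. b ∧ c, w
12. b, w
13. c, w
14. ¬(b ∧ c), w
15. ¬c, w
Accessibility: uRv, vRw
Branch closes: c and ¬c both at w.
(One branch shown.) All branches close.

Unsatisfiable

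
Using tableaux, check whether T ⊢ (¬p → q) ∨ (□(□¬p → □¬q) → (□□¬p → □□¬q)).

Valid in T

Tableau for the negation ¬((¬p → q) ∨ (□(□¬p → □¬q) → (□□¬p → □□¬q))):
1. ¬((¬p → q) ∨ (□(□¬p → □¬q) → (□□¬p → □□¬q))), w0
2. ¬(¬p → q), w0   [¬∨-rule on 1]
3. ¬(□(□¬p → □¬q) → (□□¬p → □□¬q)), w0   [¬∨-rule on 1]
4. ¬p, w0   [¬→-rule on 2]
5. ¬q, w0   [¬→-rule on 2]
6. □(□¬p → □¬q), w0   [¬→-rule on 3]
7. ¬(□□¬p → □□¬q), w0   [¬→-rule on 3]
8. □□¬p, w0   [¬→-rule on 7]
9. ¬□□¬q, w0   [¬→-rule on 7]
10. □¬p → □¬q, w0   [□-rule on 6 via w0Rw0]
11. □¬p, w0   [□-rule on 8 via w0Rw0]
12. □¬q, w0   [→-rule on 10 (branches; this branch)]
13. ¬□¬q, w1   [¬□-rule on 9: fresh world w1, w0Rw1]
14. □¬p → □¬q, w1   [□-rule on 6 via w0Rw1]
15. □¬p, w1   [□-rule on 8 via w0Rw1]
16. ¬p, w1   [□-rule on 11 via w0Rw1]
17. ¬q, w1   [□-rule on 12 via w0Rw1]
18. ¬□¬p, w1   [→-rule on 14 (branches; this branch)]
19. q, w2   [¬□-rule on 13: fresh world w2, w1Rw2]
20. ¬p, w2   [□-rule on 15 via w1Rw2]
21. p, w3   [¬□-rule on 18: fresh world w3, w1Rw3]
22. ¬p, w3   [□-rule on 15 via w1Rw3]
Accessibility: w0Rw0, w0Rw1, w1Rw1, w1Rw2, w1Rw3, w2Rw2, w3Rw3
Branch closes: p and ¬p both at w3.
All branches of the negation close; one closing branch shown above.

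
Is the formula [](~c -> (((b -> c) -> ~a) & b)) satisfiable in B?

1. [](~c -> (((b -> c) -> ~a) & b)), 0
2. ~c -> (((b -> c) -> ~a) & b), 0
3. ((b -> c) -> ~a) & b, 0
4. (b -> c) -> ~a, 0
5. b, 0
6. ~a, 0
Accessibility: 0R0

Yes, satisfiable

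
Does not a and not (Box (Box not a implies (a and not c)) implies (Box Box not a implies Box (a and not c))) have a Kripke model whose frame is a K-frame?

Unsatisfiable

1. not a and not (Box (Box not a implies (a and not c)) implies (Box Box not a implies Box (a and not c))), u
2. not a, u
3. not (Box (Box not a implies (a and not c)) implies (Box Box not a implies Box (a and not c))), u
4. Box (Box not a implies (a and not c)), u
5. not (Box Box not a implies Box (a and not c)), u
6. Box Box not a, u
7. not Box (a and not c), u
8. not (a and not c), v
9. Box not a implies (a and not c), v
10. Box not a, v
11. c, v
12. not Box not a, v
13. a, w
14. not a, w
Accessibility: uRv, vRw
Branch closes: a and not a both at w.
Every branch closes; the branch above is one of them.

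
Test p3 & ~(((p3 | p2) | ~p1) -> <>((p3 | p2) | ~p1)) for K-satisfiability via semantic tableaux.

Satisfiable

1. p3 & ~(((p3 | p2) | ~p1) -> <>((p3 | p2) | ~p1)), u
2. p3, u
3. ~(((p3 | p2) | ~p1) -> <>((p3 | p2) | ~p1)), u
4. (p3 | p2) | ~p1, u
5. ~<>((p3 | p2) | ~p1), u
6. ~p1, u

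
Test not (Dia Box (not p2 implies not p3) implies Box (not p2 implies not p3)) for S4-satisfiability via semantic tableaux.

Satisfiable (open branch found)

1. not (Dia Box (not p2 implies not p3) implies Box (not p2 implies not p3)), 0
2. Dia Box (not p2 implies not p3), 0
3. not Box (not p2 implies not p3), 0
4. Box (not p2 implies not p3), 1
5. not p2 implies not p3, 1
6. not p3, 1
7. not (not p2 implies not p3), 2
8. not p2, 2
9. p3, 2
Accessibility: 0R0, 0R1, 0R2, 1R1, 2R2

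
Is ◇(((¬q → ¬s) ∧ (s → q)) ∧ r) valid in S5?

Tableau for the negation ¬◇(((¬q → ¬s) ∧ (s → q)) ∧ r):
1. ¬◇(((¬q → ¬s) ∧ (s → q)) ∧ r), w0
2. ¬(((¬q → ¬s) ∧ (s → q)) ∧ r), w0
3. ¬r, w0
Accessibility: w0Rw0
The negation has an open branch (countermodel exists).

Not valid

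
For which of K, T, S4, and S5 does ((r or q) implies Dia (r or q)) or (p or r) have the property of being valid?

T-tableau for the negation not (((r or q) implies Dia (r or q)) or (p or r)):
1. not (((r or q) implies Dia (r or q)) or (p or r)), u
2. not ((r or q) implies Dia (r or q)), u
3. not (p or r), u
4. r or q, u
5. not Dia (r or q), u
6. not p, u
7. not r, u
8. not (r or q), u
9. not q, u
10. q, u
Accessibility: uRu
Branch closes: q and not q both at u.
Every branch closes (one shown): valid in T, hence also in S4, S5 (every theorem of T is a theorem of S4 and S5).
K-tableau for the negation not (((r or q) implies Dia (r or q)) or (p or r)):
1. not (((r or q) implies Dia (r or q)) or (p or r)), u
2. not ((r or q) implies Dia (r or q)), u
3. not (p or r), u
4. r or q, u
5. not Dia (r or q), u
6. not p, u
7. not r, u
8. q, u
Complete open branch: countermodel on a K-frame, so not valid in K.

T, S4, S5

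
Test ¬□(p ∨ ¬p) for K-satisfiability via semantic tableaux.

1. ¬□(p ∨ ¬p), u
2. ¬(p ∨ ¬p), v
3. ¬p, v
4. p, v
Accessibility: uRv
Branch closes: p and ¬p both at v.
Every branch closes; the branch above is one of them.

Unsatisfiable (every branch closes)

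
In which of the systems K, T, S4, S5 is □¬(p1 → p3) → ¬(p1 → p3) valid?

T-tableau for the negation ¬(□¬(p1 → p3) → ¬(p1 → p3)):
1. ¬(□¬(p1 → p3) → ¬(p1 → p3)), 0
2. □¬(p1 → p3), 0   [¬→-rule on 1]
3. p1 → p3, 0   [¬→-rule on 1]
4. ¬(p1 → p3), 0   [□-rule on 2 via 0R0]
5. p1, 0   [¬→-rule on 4]
6. ¬p3, 0   [¬→-rule on 4]
7. p3, 0   [→-rule on 3 (branches; this branch)]
Accessibility: 0R0
Branch closes: p3 and ¬p3 both at 0.
Every branch closes (one shown): valid in T, hence also in S4, S5 (every theorem of T is a theorem of S4 and S5).
K-tableau for the negation ¬(□¬(p1 → p3) → ¬(p1 → p3)):
1. ¬(□¬(p1 → p3) → ¬(p1 → p3)), 0
2. □¬(p1 → p3), 0   [¬→-rule on 1]
3. p1 → p3, 0   [¬→-rule on 1]
4. p3, 0   [→-rule on 3 (branches; this branch)]
Complete open branch: countermodel on a K-frame, so not valid in K.

T, S4, S5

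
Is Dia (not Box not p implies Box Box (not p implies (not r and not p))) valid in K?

Tableau for the negation not Dia (not Box not p implies Box Box (not p implies (not r and not p))):
1. not Dia (not Box not p implies Box Box (not p implies (not r and not p))), u
The negation has an open branch (countermodel exists).

Invalid (countermodel exists)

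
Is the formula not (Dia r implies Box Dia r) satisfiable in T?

1. not (Dia r implies Box Dia r), w0
2. Dia r, w0   [neg-implies-rule on 1]
3. not Box Dia r, w0   [neg-implies-rule on 1]
4. r, w1   [Dia-rule on 2: fresh world w1, w0Rw1]
5. not Dia r, w2   [neg-Box-rule on 3: fresh world w2, w0Rw2]
6. not r, w2   [neg-Dia-rule on 5 via w2Rw2]
Accessibility: w0Rw0, w0Rw1, w0Rw2, w1Rw1, w2Rw2

Satisfiable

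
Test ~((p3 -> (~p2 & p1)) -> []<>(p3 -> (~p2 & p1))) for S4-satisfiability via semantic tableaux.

Satisfiable (open branch found)

1. ~((p3 -> (~p2 & p1)) -> []<>(p3 -> (~p2 & p1))), 0
2. p3 -> (~p2 & p1), 0
3. ~[]<>(p3 -> (~p2 & p1)), 0
4. ~p2 & p1, 0
5. ~p2, 0
6. p1, 0
7. ~<>(p3 -> (~p2 & p1)), 1
8. ~(p3 -> (~p2 & p1)), 1
9. p3, 1
10. ~(~p2 & p1), 1
11. ~p1, 1
Accessibility: 0R0, 0R1, 1R1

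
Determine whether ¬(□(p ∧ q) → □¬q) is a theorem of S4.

Not valid

Tableau for the negation □(p ∧ q) → □¬q:
1. □(p ∧ q) → □¬q, w0
2. □¬q, w0   [→-rule on 1 (branches; this branch)]
3. ¬q, w0   [□-rule on 2 via w0Rw0]
Accessibility: w0Rw0
The negation has an open branch (countermodel exists).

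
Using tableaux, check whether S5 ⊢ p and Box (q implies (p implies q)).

Not valid

Tableau for the negation not (p and Box (q implies (p implies q))):
1. not (p and Box (q implies (p implies q))), u
2. not p, u   [neg-and-rule on 1 (branches; this branch)]
Accessibility: uRu
The negation has an open branch (countermodel exists).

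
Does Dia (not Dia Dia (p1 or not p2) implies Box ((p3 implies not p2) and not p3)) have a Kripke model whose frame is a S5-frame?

1. Dia (not Dia Dia (p1 or not p2) implies Box ((p3 implies not p2) and not p3)), 0
2. not Dia Dia (p1 or not p2) implies Box ((p3 implies not p2) and not p3), 1
3. Box ((p3 implies not p2) and not p3), 1
4. (p3 implies not p2) and not p3, 0
5. p3 implies not p2, 0
6. not p3, 0
7. (p3 implies not p2) and not p3, 1
8. p3 implies not p2, 1
9. not p3, 1
10. not p2, 0
11. not p2, 1
Accessibility: 0R0, 0R1, 1R0, 1R1

Satisfiable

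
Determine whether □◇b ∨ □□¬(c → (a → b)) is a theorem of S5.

Tableau for the negation ¬(□◇b ∨ □□¬(c → (a → b))):
1. ¬(□◇b ∨ □□¬(c → (a → b))), u
2. ¬□◇b, u   [¬∨-rule on 1]
3. ¬□□¬(c → (a → b)), u   [¬∨-rule on 1]
4. ¬◇b, v   [¬□-rule on 2: fresh world v, uRv]
5. ¬b, u   [¬◇-rule on 4 via vRu]
6. ¬b, v   [¬◇-rule on 4 via vRv]
7. ¬□¬(c → (a → b)), w   [¬□-rule on 3: fresh world w, uRw]
8. ¬b, w   [¬◇-rule on 4 via vRw]
9. c → (a → b), x   [¬□-rule on 7: fresh world x, wRx]
10. ¬b, x   [¬◇-rule on 4 via vRx]
11. a → b, x   [→-rule on 9 (branches; this branch)]
12. ¬a, x   [→-rule on 11 (branches; this branch)]
Accessibility: uRu, uRv, uRw, uRx, vRu, vRv, vRw, vRx, wRu, wRv, wRw, wRx, xRu, xRv, xRw, xRx
The negation has an open branch (countermodel exists).

Invalid (countermodel exists)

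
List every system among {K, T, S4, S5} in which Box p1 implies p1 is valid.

T, S4, S5

K-tableau for the negation not (Box p1 implies p1):
1. not (Box p1 implies p1), u
2. Box p1, u
3. not p1, u
Complete open branch: countermodel on a K-frame, so not valid in K.
T-tableau for the negation not (Box p1 implies p1):
1. not (Box p1 implies p1), u
2. Box p1, u
3. not p1, u
4. p1, u
Accessibility: uRu
Branch closes: p1 and not p1 both at u.
Every branch closes (one shown): valid in T, hence also in S4, S5 (every theorem of T is a theorem of S4 and S5).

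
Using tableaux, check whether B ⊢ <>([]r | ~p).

Tableau for the negation ~<>([]r | ~p):
1. ~<>([]r | ~p), 0
2. ~([]r | ~p), 0
3. ~[]r, 0
4. p, 0
5. ~r, 1
6. ~([]r | ~p), 1
7. ~[]r, 1
8. p, 1
9. ~r, 2
Accessibility: 0R0, 0R1, 1R0, 1R1, 1R2, 2R1, 2R2
The negation has an open branch (countermodel exists).

Invalid (countermodel exists)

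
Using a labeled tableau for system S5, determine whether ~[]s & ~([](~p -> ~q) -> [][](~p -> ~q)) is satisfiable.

1. ~[]s & ~([](~p -> ~q) -> [][](~p -> ~q)), u
2. ~[]s, u
3. ~([](~p -> ~q) -> [][](~p -> ~q)), u
4. [](~p -> ~q), u
5. ~[][](~p -> ~q), u
6. ~p -> ~q, u
7. ~q, u
8. ~s, v
9. ~p -> ~q, v
10. ~q, v
11. ~[](~p -> ~q), w
12. ~p -> ~q, w
13. ~q, w
14. ~(~p -> ~q), x
15. ~p, x
16. q, x
17. ~p -> ~q, x
18. ~q, x
Accessibility: uRu, uRv, uRw, uRx, vRu, vRv, vRw, vRx, wRu, wRv, wRw, wRx, xRu, xRv, xRw, xRx
Branch closes: q and ~q both at x.
Every branch closes; the branch above is one of them.

Unsatisfiable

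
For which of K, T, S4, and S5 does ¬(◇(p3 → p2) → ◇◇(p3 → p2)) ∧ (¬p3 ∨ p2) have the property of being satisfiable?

K

T-tableau for the formula:
1. ¬(◇(p3 → p2) → ◇◇(p3 → p2)) ∧ (¬p3 ∨ p2), w0
2. ¬(◇(p3 → p2) → ◇◇(p3 → p2)), w0
3. ¬p3 ∨ p2, w0
4. ◇(p3 → p2), w0
5. ¬◇◇(p3 → p2), w0
6. ¬◇(p3 → p2), w0
7. ¬(p3 → p2), w0
8. p3, w0
9. ¬p2, w0
10. p2, w0
Accessibility: w0Rw0
Branch closes: p2 and ¬p2 both at w0.
Every branch closes (one shown): unsatisfiable in T, hence also in S4, S5 (every S4/S5-frame is a T-frame).
K-tableau for the formula:
1. ¬(◇(p3 → p2) → ◇◇(p3 → p2)) ∧ (¬p3 ∨ p2), w0
2. ¬(◇(p3 → p2) → ◇◇(p3 → p2)), w0
3. ¬p3 ∨ p2, w0
4. ◇(p3 → p2), w0
5. ¬◇◇(p3 → p2), w0
6. p2, w0
7. p3 → p2, w1
8. ¬◇(p3 → p2), w1
9. p2, w1
Accessibility: w0Rw1
Complete open branch: satisfiable in K.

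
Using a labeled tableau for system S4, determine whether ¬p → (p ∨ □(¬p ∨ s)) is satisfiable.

1. ¬p → (p ∨ □(¬p ∨ s)), u
2. p ∨ □(¬p ∨ s), u
3. □(¬p ∨ s), u
4. ¬p ∨ s, u
5. s, u
Accessibility: uRu

Satisfiable (open branch found)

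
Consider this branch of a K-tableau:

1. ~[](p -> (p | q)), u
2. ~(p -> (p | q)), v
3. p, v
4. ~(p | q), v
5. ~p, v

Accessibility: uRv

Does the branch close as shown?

Closed

Both p and ~p appear at v.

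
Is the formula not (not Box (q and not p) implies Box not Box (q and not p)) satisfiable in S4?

1. not (not Box (q and not p) implies Box not Box (q and not p)), 0
2. not Box (q and not p), 0   [neg-implies-rule on 1]
3. not Box not Box (q and not p), 0   [neg-implies-rule on 1]
4. not (q and not p), 1   [neg-Box-rule on 2: fresh world 1, 0R1]
5. p, 1   [neg-and-rule on 4 (branches; this branch)]
6. Box (q and not p), 2   [neg-Box-rule on 3: fresh world 2, 0R2]
7. q and not p, 2   [Box-rule on 6 via 2R2]
8. q, 2   [and-rule on 7]
9. not p, 2   [and-rule on 7]
Accessibility: 0R0, 0R1, 0R2, 1R1, 2R2

Yes, satisfiable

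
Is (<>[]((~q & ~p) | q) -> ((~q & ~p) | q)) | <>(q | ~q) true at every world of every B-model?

Valid in B

Tableau for the negation ~((<>[]((~q & ~p) | q) -> ((~q & ~p) | q)) | <>(q | ~q)):
1. ~((<>[]((~q & ~p) | q) -> ((~q & ~p) | q)) | <>(q | ~q)), u
2. ~(<>[]((~q & ~p) | q) -> ((~q & ~p) | q)), u
3. ~<>(q | ~q), u
4. <>[]((~q & ~p) | q), u
5. ~((~q & ~p) | q), u
6. ~(~q & ~p), u
7. ~q, u
8. ~(q | ~q), u
9. q, u
Accessibility: uRu
Branch closes: q and ~q both at u.
All branches of the negation close; one closing branch shown above.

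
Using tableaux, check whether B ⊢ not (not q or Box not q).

Invalid (countermodel exists)

Tableau for the negation not q or Box not q:
1. not q or Box not q, w0
2. Box not q, w0   [or-rule on 1 (branches; this branch)]
3. not q, w0   [Box-rule on 2 via w0Rw0]
Accessibility: w0Rw0
The negation has an open branch (countermodel exists).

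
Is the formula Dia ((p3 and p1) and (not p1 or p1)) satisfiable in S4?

1. Dia ((p3 and p1) and (not p1 or p1)), u
2. (p3 and p1) and (not p1 or p1), v
3. p3 and p1, v
4. not p1 or p1, v
5. p3, v
6. p1, v
Accessibility: uRu, uRv, vRv

Satisfiable (open branch found)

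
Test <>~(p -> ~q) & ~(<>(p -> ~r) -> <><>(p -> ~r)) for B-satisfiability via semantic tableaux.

Unsatisfiable

1. <>~(p -> ~q) & ~(<>(p -> ~r) -> <><>(p -> ~r)), 0
2. <>~(p -> ~q), 0
3. ~(<>(p -> ~r) -> <><>(p -> ~r)), 0
4. <>(p -> ~r), 0
5. ~<><>(p -> ~r), 0
6. ~<>(p -> ~r), 0
7. ~(p -> ~r), 0
8. p, 0
9. r, 0
10. ~(p -> ~q), 1
11. p, 1
12. q, 1
13. ~<>(p -> ~r), 1
14. ~(p -> ~r), 1
15. r, 1
16. p -> ~r, 2
17. ~<>(p -> ~r), 2
18. ~(p -> ~r), 2
19. p, 2
20. r, 2
21. ~r, 2
Accessibility: 0R0, 0R1, 0R2, 1R0, 1R1, 2R0, 2R2
Branch closes: r and ~r both at 2.
All branches of the tableau close; one closing branch shown above.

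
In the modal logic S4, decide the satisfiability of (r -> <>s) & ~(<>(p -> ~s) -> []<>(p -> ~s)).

1. (r -> <>s) & ~(<>(p -> ~s) -> []<>(p -> ~s)), w0
2. r -> <>s, w0
3. ~(<>(p -> ~s) -> []<>(p -> ~s)), w0
4. <>(p -> ~s), w0
5. ~[]<>(p -> ~s), w0
6. <>s, w0
7. p -> ~s, w1
8. ~s, w1
9. ~<>(p -> ~s), w2
10. ~(p -> ~s), w2
11. p, w2
12. s, w2
13. s, w3
Accessibility: w0Rw0, w0Rw1, w0Rw2, w0Rw3, w1Rw1, w2Rw2, w3Rw3

Yes, satisfiable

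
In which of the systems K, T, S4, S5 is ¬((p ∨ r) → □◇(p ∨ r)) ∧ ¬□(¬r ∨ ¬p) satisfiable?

K, T, S4

S5-tableau for the formula:
1. ¬((p ∨ r) → □◇(p ∨ r)) ∧ ¬□(¬r ∨ ¬p), u
2. ¬((p ∨ r) → □◇(p ∨ r)), u
3. ¬□(¬r ∨ ¬p), u
4. p ∨ r, u
5. ¬□◇(p ∨ r), u
6. r, u
7. ¬(¬r ∨ ¬p), v
8. r, v
9. p, v
10. ¬◇(p ∨ r), w
11. ¬(p ∨ r), u
12. ¬p, u
13. ¬r, u
Accessibility: uRu, uRv, uRw, vRu, vRv, vRw, wRu, wRv, wRw
Branch closes: r and ¬r both at u.
Every branch closes (one shown): unsatisfiable in S5.
S4-tableau for the formula:
1. ¬((p ∨ r) → □◇(p ∨ r)) ∧ ¬□(¬r ∨ ¬p), u
2. ¬((p ∨ r) → □◇(p ∨ r)), u
3. ¬□(¬r ∨ ¬p), u
4. p ∨ r, u
5. ¬□◇(p ∨ r), u
6. r, u
7. ¬(¬r ∨ ¬p), v
8. r, v
9. p, v
10. ¬◇(p ∨ r), w
11. ¬(p ∨ r), w
12. ¬p, w
13. ¬r, w
Accessibility: uRu, uRv, uRw, vRv, wRw
Complete open branch: satisfiable in S4, hence also in K, T (this S4-model is also a K-model and a T-model).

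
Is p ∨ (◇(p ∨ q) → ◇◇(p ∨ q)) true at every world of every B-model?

Valid in B

Tableau for the negation ¬(p ∨ (◇(p ∨ q) → ◇◇(p ∨ q))):
1. ¬(p ∨ (◇(p ∨ q) → ◇◇(p ∨ q))), w0
2. ¬p, w0
3. ¬(◇(p ∨ q) → ◇◇(p ∨ q)), w0
4. ◇(p ∨ q), w0
5. ¬◇◇(p ∨ q), w0
6. ¬◇(p ∨ q), w0
7. ¬(p ∨ q), w0
8. ¬q, w0
9. p ∨ q, w1
10. ¬◇(p ∨ q), w1
11. ¬(p ∨ q), w1
12. ¬p, w1
13. ¬q, w1
14. q, w1
Accessibility: w0Rw0, w0Rw1, w1Rw0, w1Rw1
Branch closes: q and ¬q both at w1.
Every branch of the negation's tableau closes; the branch above is one of them.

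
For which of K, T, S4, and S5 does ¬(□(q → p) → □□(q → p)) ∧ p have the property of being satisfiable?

K, T

T-tableau for the formula:
1. ¬(□(q → p) → □□(q → p)) ∧ p, u
2. ¬(□(q → p) → □□(q → p)), u
3. p, u
4. □(q → p), u
5. ¬□□(q → p), u
6. q → p, u
7. ¬□(q → p), v
8. q → p, v
9. p, v
10. ¬(q → p), w
11. q, w
12. ¬p, w
Accessibility: uRu, uRv, vRv, vRw, wRw
Complete open branch: satisfiable in T, hence also in K (this T-model is also a K-model).
S4-tableau for the formula:
1. ¬(□(q → p) → □□(q → p)) ∧ p, u
2. ¬(□(q → p) → □□(q → p)), u
3. p, u
4. □(q → p), u
5. ¬□□(q → p), u
6. q → p, u
7. ¬□(q → p), v
8. q → p, v
9. p, v
10. ¬(q → p), w
11. q, w
12. ¬p, w
13. q → p, w
14. p, w
Accessibility: uRu, uRv, uRw, vRv, vRw, wRw
Branch closes: p and ¬p both at w.
Every branch closes (one shown): unsatisfiable in S4, hence also in S5 (every S5-frame is an S4-frame).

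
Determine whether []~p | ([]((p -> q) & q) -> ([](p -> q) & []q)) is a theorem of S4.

Valid in S4

Tableau for the negation ~([]~p | ([]((p -> q) & q) -> ([](p -> q) & []q))):
1. ~([]~p | ([]((p -> q) & q) -> ([](p -> q) & []q))), w0
2. ~[]~p, w0
3. ~([]((p -> q) & q) -> ([](p -> q) & []q)), w0
4. []((p -> q) & q), w0
5. ~([](p -> q) & []q), w0
6. (p -> q) & q, w0
7. p -> q, w0
8. q, w0
9. ~[](p -> q), w0
10. p, w1
11. (p -> q) & q, w1
12. p -> q, w1
13. q, w1
14. ~(p -> q), w2
15. p, w2
16. ~q, w2
17. (p -> q) & q, w2
18. p -> q, w2
19. q, w2
Accessibility: w0Rw0, w0Rw1, w0Rw2, w1Rw1, w2Rw2
Branch closes: q and ~q both at w2.
Every branch of the negation's tableau closes; the branch above is one of them.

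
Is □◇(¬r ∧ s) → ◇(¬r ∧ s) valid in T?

Tableau for the negation ¬(□◇(¬r ∧ s) → ◇(¬r ∧ s)):
1. ¬(□◇(¬r ∧ s) → ◇(¬r ∧ s)), u
2. □◇(¬r ∧ s), u
3. ¬◇(¬r ∧ s), u
4. ◇(¬r ∧ s), u
5. ¬(¬r ∧ s), u
6. ¬s, u
7. ¬r ∧ s, v
8. ¬r, v
9. s, v
10. ◇(¬r ∧ s), v
11. ¬(¬r ∧ s), v
12. ¬s, v
Accessibility: uRu, uRv, vRv
Branch closes: s and ¬s both at v.
Every branch of the negation's tableau closes; the branch above is one of them.

Valid in T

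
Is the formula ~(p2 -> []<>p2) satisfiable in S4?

1. ~(p2 -> []<>p2), u
2. p2, u
3. ~[]<>p2, u
4. ~<>p2, v
5. ~p2, v
Accessibility: uRu, uRv, vRv

Yes, satisfiable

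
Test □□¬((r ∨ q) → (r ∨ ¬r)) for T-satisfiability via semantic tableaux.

1. □□¬((r ∨ q) → (r ∨ ¬r)), u
2. □¬((r ∨ q) → (r ∨ ¬r)), u
3. ¬((r ∨ q) → (r ∨ ¬r)), u
4. r ∨ q, u
5. ¬(r ∨ ¬r), u
6. ¬r, u
7. r, u
Accessibility: uRu
Branch closes: r and ¬r both at u.
Every branch closes; the branch above is one of them.

No, unsatisfiable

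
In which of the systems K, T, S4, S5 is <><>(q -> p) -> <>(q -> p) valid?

T-tableau for the negation ~(<><>(q -> p) -> <>(q -> p)):
1. ~(<><>(q -> p) -> <>(q -> p)), w0
2. <><>(q -> p), w0
3. ~<>(q -> p), w0
4. ~(q -> p), w0
5. q, w0
6. ~p, w0
7. <>(q -> p), w1
8. ~(q -> p), w1
9. q, w1
10. ~p, w1
11. q -> p, w2
12. p, w2
Accessibility: w0Rw0, w0Rw1, w1Rw1, w1Rw2, w2Rw2
Complete open branch: countermodel on a T-frame, so not valid in T, nor in K (the same frame is also a K-frame).
S4-tableau for the negation ~(<><>(q -> p) -> <>(q -> p)):
1. ~(<><>(q -> p) -> <>(q -> p)), w0
2. <><>(q -> p), w0
3. ~<>(q -> p), w0
4. ~(q -> p), w0
5. q, w0
6. ~p, w0
7. <>(q -> p), w1
8. ~(q -> p), w1
9. q, w1
10. ~p, w1
11. q -> p, w2
12. ~(q -> p), w2
13. q, w2
14. ~p, w2
15. p, w2
Accessibility: w0Rw0, w0Rw1, w0Rw2, w1Rw1, w1Rw2, w2Rw2
Branch closes: p and ~p both at w2.
Every branch closes (one shown): valid in S4, hence also in S5 (every theorem of S4 is a theorem of S5).

S4, S5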